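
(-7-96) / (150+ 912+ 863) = -103 / 1925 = -0.05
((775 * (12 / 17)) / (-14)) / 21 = -1550 / 833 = -1.86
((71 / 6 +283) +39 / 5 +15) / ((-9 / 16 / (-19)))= 1448408 / 135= 10728.95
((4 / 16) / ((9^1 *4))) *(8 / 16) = 1 / 288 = 0.00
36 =36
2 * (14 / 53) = 0.53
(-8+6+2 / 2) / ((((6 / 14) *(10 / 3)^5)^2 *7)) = -45927 / 10000000000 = -0.00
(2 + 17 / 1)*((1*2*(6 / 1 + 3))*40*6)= 82080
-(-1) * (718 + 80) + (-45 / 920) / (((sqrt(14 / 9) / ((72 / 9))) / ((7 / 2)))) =796.90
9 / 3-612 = -609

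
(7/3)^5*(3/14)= 2401/162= 14.82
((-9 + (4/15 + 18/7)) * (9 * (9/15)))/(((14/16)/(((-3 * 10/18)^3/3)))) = 25880/441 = 58.68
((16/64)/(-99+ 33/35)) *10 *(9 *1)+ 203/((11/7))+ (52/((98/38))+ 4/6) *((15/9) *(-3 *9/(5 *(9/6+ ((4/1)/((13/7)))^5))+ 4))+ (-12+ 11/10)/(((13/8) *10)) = 3630015804957557/13790273389200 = 263.23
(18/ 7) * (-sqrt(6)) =-18 * sqrt(6)/ 7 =-6.30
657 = 657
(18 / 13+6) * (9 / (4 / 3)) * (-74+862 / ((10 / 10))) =510624 / 13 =39278.77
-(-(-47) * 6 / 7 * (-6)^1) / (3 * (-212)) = -141 / 371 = -0.38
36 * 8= 288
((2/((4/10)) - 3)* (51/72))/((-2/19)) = -323/24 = -13.46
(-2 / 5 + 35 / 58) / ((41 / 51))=3009 / 11890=0.25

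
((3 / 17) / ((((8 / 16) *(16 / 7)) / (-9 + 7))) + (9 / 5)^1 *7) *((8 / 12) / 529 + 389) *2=171992317 / 17986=9562.57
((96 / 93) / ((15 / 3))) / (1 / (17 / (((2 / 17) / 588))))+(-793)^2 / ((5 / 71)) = 1386815561 / 155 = 8947197.17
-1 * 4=-4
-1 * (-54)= 54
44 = 44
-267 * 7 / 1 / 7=-267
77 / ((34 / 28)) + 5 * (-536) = -44482 / 17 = -2616.59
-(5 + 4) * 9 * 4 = -324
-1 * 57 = -57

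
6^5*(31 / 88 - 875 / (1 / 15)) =-1122629868 / 11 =-102057260.73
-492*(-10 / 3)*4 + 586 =7146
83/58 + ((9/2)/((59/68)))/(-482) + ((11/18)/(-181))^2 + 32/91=705761789844295/398300273276724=1.77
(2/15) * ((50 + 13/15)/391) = 1526/87975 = 0.02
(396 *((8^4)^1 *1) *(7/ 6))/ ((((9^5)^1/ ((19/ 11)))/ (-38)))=-41402368/ 19683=-2103.46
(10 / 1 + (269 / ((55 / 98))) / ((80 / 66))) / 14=40543 / 1400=28.96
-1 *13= -13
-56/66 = -28/33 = -0.85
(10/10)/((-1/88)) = -88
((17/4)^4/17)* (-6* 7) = -103173/128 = -806.04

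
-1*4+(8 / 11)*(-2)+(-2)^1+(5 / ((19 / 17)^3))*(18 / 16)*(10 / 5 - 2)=-7.45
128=128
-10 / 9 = -1.11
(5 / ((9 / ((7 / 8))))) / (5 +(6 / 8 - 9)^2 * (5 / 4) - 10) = 56 / 9225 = 0.01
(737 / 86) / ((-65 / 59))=-43483 / 5590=-7.78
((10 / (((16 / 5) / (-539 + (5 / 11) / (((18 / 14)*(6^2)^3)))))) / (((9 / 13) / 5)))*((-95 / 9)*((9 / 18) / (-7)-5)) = -3898241452356875 / 5986151424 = -651209.96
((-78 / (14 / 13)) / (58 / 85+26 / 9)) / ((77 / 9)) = -3490695 / 1472548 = -2.37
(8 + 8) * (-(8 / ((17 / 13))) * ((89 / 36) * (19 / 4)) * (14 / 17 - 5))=12486344 / 2601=4800.59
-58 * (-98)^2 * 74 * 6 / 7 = -35331744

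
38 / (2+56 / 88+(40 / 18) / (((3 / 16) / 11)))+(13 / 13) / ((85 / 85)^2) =50789 / 39503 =1.29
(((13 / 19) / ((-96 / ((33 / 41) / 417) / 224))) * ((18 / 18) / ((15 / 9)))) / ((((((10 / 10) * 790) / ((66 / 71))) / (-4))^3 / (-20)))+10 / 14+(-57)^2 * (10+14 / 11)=6735913434900053647511231 / 183911681915900871625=36625.81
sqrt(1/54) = sqrt(6)/18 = 0.14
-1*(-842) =842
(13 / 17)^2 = 169 / 289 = 0.58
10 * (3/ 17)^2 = 90/ 289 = 0.31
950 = 950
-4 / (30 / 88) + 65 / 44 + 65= 36131 / 660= 54.74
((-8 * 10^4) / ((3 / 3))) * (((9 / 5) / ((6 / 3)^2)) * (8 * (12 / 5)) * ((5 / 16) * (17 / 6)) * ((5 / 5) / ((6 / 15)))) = -1530000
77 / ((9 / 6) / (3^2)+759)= 462 / 4555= 0.10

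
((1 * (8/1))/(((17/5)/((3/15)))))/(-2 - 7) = -8/153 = -0.05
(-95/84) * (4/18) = -95/378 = -0.25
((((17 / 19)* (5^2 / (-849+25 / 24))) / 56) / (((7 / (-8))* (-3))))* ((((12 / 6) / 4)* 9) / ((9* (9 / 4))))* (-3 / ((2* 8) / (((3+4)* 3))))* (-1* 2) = -850 / 2706683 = -0.00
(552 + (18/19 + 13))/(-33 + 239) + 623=2449175/3914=625.75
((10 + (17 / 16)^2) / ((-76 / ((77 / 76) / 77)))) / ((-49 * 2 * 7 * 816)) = 407 / 118245163008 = 0.00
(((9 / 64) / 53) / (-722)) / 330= -3 / 269392640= -0.00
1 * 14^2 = 196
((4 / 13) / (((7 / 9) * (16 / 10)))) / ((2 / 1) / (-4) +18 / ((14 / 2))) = 0.12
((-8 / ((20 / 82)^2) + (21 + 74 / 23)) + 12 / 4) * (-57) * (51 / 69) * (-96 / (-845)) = 5737348224 / 11175125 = 513.40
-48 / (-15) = 16 / 5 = 3.20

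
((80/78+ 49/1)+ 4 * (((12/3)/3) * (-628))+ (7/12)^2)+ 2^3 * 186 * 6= 5629.03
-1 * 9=-9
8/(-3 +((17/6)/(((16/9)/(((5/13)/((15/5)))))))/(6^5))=-25878528/9704363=-2.67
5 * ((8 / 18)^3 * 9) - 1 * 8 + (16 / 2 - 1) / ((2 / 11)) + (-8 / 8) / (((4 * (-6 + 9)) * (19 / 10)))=52952 / 1539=34.41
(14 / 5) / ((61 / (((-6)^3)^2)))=653184 / 305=2141.59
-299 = -299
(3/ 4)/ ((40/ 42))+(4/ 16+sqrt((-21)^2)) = 1763/ 80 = 22.04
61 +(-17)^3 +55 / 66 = -29107 / 6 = -4851.17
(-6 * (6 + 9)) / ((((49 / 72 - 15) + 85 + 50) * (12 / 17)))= -9180 / 8689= -1.06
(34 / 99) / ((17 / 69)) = 46 / 33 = 1.39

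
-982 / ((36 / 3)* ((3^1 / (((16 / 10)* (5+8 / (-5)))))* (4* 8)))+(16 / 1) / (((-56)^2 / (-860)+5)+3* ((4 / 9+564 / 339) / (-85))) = 22455828173 / 2852713800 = 7.87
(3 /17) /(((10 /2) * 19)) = 3 /1615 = 0.00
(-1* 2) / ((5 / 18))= -36 / 5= -7.20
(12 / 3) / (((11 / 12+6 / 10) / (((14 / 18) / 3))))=80 / 117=0.68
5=5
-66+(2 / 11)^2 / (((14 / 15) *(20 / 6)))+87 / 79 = -4341858 / 66913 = -64.89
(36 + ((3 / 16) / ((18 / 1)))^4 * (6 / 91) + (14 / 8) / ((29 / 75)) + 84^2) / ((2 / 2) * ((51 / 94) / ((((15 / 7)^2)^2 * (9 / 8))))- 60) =-70087286560120306875 / 592350988598247424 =-118.32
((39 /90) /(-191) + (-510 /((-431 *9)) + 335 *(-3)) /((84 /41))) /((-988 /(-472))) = -3001573732009 /12809970810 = -234.32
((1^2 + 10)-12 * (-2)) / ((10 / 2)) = 7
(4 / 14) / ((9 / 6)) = 4 / 21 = 0.19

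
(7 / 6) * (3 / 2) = 7 / 4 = 1.75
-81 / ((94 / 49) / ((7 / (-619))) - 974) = 0.07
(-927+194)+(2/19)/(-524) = -3648875/4978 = -733.00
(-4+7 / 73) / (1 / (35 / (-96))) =3325 / 2336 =1.42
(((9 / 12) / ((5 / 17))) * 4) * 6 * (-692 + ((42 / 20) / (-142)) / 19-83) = -3199156713 / 67450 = -47430.05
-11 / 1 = -11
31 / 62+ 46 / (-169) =77 / 338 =0.23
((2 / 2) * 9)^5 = 59049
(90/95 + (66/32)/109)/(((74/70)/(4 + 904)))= 254390955/306508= 829.97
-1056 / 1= -1056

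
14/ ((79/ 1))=14/ 79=0.18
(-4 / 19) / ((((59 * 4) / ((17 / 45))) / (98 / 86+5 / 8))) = -10319 / 17353080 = -0.00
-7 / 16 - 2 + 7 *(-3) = -375 / 16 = -23.44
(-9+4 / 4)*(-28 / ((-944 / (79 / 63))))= -158 / 531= -0.30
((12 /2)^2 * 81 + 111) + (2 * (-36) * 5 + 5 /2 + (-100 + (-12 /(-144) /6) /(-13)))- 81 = 2329235 /936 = 2488.50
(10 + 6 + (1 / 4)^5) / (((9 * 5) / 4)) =3277 / 2304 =1.42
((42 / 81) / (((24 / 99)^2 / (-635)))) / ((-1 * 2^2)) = 537845 / 384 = 1400.64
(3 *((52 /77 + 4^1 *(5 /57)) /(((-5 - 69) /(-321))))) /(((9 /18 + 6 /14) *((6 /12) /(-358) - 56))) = -1035181344 /4030911313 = -0.26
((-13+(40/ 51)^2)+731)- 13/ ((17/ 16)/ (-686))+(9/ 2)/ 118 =5593313561/ 613836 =9112.07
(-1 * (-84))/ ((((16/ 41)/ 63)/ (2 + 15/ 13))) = 2223963/ 52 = 42768.52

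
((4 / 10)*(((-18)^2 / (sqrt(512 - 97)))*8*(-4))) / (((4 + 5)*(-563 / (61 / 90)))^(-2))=-172493130064896*sqrt(415) / 308843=-11377794590.19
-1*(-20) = 20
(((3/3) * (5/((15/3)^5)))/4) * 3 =3/2500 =0.00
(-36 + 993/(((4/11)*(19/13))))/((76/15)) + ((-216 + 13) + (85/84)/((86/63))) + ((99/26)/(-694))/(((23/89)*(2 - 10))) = 8215307820899/51537850208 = 159.40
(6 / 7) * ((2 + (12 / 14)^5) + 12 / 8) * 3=1198809 / 117649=10.19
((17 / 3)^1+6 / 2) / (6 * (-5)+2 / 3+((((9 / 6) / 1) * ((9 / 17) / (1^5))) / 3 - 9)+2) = -68 / 283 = -0.24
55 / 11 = 5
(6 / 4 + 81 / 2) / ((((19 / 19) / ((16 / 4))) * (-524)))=-42 / 131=-0.32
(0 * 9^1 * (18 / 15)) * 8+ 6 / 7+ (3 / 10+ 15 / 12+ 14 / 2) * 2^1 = 1257 / 70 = 17.96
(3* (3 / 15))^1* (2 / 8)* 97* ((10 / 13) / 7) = 291 / 182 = 1.60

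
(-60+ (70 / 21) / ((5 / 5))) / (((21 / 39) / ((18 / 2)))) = -6630 / 7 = -947.14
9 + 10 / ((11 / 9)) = 189 / 11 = 17.18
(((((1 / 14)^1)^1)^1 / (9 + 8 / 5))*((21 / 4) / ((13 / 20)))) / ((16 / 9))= 675 / 22048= 0.03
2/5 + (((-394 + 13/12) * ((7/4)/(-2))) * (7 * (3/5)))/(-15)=-9203/96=-95.86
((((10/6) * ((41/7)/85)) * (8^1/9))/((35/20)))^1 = 1312/22491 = 0.06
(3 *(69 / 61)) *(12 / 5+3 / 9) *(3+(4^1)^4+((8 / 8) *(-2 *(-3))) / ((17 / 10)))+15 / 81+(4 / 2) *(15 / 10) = 341343239 / 139995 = 2438.25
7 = 7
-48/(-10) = 24/5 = 4.80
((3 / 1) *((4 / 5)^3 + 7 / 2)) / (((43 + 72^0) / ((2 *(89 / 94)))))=0.52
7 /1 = 7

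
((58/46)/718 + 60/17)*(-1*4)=-1982666/140369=-14.12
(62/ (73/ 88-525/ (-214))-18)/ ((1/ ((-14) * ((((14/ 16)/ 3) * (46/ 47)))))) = -15436519/ 4358451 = -3.54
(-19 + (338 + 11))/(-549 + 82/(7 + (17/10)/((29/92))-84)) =-311490/519287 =-0.60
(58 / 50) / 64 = 29 / 1600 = 0.02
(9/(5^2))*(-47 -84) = -1179/25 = -47.16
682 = 682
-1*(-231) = 231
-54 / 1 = -54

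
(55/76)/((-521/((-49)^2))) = -132055/39596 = -3.34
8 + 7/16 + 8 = 263/16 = 16.44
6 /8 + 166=166.75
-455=-455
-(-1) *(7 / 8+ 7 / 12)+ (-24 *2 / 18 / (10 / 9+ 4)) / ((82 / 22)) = 29837 / 22632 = 1.32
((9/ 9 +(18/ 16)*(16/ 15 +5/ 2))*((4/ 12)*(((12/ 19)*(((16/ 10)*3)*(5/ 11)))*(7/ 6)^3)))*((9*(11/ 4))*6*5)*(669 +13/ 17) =2349096897/ 1292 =1818186.45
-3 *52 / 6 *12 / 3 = -104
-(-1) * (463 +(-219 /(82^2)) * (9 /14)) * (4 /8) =43582997 /188272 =231.49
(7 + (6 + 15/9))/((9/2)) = 3.26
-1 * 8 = -8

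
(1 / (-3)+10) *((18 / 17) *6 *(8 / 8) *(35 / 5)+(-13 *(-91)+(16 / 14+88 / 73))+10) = 312338903 / 26061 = 11984.92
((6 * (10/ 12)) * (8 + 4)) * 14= 840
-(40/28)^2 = -2.04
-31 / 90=-0.34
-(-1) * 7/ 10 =0.70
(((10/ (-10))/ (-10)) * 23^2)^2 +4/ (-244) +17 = 17173901/ 6100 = 2815.39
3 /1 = 3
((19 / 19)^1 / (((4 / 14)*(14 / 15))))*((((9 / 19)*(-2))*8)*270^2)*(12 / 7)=-472392000 / 133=-3551819.55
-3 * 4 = -12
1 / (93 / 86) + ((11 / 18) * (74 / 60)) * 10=14165 / 1674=8.46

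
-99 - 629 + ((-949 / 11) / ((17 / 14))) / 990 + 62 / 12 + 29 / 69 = -3076333093 / 4257990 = -722.48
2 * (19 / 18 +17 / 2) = 172 / 9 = 19.11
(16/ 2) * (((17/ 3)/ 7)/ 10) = 68/ 105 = 0.65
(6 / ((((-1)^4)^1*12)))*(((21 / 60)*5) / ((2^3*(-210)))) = -1 / 1920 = -0.00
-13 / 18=-0.72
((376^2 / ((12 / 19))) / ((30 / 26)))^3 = 665331300588418527232 / 91125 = 7301303710160971.49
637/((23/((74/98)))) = 481/23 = 20.91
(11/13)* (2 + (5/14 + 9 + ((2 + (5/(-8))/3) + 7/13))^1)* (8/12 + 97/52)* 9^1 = 129885085/492128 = 263.93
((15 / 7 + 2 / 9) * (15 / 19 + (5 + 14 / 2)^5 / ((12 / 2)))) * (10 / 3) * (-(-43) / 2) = 1202049305 / 171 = 7029528.10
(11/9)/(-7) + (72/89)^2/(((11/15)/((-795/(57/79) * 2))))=-205134315979/104295807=-1966.85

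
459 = 459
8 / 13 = 0.62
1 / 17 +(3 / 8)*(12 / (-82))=11 / 2788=0.00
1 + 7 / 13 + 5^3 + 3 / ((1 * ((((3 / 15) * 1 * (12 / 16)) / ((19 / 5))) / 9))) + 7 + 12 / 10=53218 / 65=818.74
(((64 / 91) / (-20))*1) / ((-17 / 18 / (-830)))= -47808 / 1547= -30.90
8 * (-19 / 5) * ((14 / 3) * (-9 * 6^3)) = 1378944 / 5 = 275788.80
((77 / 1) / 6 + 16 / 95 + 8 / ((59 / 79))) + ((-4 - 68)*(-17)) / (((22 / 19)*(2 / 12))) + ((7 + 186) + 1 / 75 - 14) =12106463107 / 1849650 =6545.27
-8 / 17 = -0.47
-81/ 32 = -2.53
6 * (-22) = -132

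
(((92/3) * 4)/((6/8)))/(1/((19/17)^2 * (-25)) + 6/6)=415150/2457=168.97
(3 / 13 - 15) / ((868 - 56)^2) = -12 / 535717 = -0.00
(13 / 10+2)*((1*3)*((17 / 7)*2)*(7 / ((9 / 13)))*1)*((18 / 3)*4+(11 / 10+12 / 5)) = 26741 / 2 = 13370.50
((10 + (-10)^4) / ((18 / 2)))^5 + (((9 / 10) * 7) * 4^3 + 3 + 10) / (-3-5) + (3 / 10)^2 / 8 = 80400800800397622912061 / 47239200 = 1701993276778557.28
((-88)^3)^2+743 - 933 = 464404086594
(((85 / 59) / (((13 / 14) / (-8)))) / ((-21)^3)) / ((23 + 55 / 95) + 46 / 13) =760 / 15377229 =0.00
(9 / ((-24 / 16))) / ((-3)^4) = -2 / 27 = -0.07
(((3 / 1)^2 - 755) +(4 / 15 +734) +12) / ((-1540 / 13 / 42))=-26 / 275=-0.09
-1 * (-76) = 76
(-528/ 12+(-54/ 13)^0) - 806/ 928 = -20355/ 464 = -43.87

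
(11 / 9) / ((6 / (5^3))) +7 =1753 / 54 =32.46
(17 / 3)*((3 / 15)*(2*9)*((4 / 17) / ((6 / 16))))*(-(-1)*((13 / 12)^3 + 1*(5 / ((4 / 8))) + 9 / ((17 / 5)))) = 408869 / 2295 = 178.16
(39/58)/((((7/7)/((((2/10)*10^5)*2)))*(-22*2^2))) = -97500/319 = -305.64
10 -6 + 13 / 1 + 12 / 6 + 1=20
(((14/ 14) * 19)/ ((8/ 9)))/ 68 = 171/ 544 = 0.31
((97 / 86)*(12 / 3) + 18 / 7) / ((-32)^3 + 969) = -0.00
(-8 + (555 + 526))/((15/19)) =20387/15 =1359.13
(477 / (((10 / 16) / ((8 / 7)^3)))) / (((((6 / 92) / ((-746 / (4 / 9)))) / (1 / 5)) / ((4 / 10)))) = -100569489408 / 42875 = -2345644.07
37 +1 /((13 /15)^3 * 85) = 37.02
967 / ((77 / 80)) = 77360 / 77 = 1004.68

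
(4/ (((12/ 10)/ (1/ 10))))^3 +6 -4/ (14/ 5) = 871/ 189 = 4.61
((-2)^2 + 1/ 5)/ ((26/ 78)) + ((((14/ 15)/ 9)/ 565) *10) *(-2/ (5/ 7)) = 960673/ 76275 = 12.59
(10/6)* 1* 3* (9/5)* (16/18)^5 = 32768/6561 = 4.99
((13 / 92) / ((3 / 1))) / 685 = 13 / 189060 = 0.00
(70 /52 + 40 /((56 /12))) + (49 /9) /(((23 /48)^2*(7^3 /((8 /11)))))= 10556543 /1059058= 9.97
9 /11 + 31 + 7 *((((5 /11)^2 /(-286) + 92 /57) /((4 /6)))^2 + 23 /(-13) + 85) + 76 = 1264856263929719 /1729298640784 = 731.43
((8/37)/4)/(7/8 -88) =-16/25789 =-0.00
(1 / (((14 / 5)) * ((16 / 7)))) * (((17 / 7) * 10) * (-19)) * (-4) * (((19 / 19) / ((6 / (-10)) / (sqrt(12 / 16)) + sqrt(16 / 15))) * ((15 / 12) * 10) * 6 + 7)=8075 / 4 + 9084375 * sqrt(3) / 616 + 3028125 * sqrt(15) / 308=65639.46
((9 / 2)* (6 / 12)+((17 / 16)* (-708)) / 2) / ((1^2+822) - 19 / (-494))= -12961 / 28532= -0.45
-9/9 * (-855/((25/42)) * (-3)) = -21546/5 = -4309.20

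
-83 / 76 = -1.09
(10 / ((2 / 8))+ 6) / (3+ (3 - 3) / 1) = 46 / 3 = 15.33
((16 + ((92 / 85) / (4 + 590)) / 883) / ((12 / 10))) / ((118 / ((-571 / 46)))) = -1.40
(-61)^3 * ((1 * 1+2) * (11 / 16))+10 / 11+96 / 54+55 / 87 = -468144.99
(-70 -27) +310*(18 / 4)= 1298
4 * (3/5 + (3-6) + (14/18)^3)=-7.72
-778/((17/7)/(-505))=2750230/17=161778.24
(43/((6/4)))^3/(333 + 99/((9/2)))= 636056/9585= 66.36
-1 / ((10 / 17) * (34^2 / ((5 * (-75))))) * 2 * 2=75 / 34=2.21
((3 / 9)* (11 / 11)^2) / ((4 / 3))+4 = 17 / 4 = 4.25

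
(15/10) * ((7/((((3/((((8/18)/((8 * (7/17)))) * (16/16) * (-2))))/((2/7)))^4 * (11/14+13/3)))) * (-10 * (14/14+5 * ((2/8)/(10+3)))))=-12695192/1294468064253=-0.00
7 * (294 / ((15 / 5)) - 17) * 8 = 4536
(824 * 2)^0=1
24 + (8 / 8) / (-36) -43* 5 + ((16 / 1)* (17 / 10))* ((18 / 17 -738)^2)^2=7094461996116887423 / 884340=8022323988643.38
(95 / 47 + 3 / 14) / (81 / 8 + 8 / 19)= 111796 / 527387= 0.21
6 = 6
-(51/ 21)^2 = -289/ 49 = -5.90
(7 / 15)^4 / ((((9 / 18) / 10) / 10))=19208 / 2025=9.49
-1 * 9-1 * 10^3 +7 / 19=-19164 / 19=-1008.63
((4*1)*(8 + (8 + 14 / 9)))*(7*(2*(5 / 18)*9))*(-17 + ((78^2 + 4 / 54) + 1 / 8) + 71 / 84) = 14913904.47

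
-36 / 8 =-9 / 2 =-4.50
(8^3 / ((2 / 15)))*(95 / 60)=6080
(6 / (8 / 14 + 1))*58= 2436 / 11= 221.45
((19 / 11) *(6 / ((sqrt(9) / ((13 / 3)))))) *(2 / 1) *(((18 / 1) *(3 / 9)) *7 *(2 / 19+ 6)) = 84448 / 11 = 7677.09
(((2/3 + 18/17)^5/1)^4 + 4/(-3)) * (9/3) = 775609041583668093682342622325593391508/4723699556917681191875375141408667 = 164195.25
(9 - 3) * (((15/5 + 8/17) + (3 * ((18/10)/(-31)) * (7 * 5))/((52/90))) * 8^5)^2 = 15163943005817143296/46936201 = 323075636347.67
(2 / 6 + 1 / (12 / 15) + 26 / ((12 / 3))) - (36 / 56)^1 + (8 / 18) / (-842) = 789319 / 106092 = 7.44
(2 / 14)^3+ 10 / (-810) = -262 / 27783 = -0.01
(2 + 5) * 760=5320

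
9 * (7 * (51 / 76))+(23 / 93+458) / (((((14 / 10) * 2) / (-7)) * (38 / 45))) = -774168 / 589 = -1314.38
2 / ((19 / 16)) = 1.68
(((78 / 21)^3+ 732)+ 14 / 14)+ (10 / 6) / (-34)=27435775 / 34986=784.19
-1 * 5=-5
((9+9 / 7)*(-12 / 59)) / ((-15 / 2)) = 576 / 2065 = 0.28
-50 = -50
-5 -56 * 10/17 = -645/17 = -37.94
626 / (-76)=-8.24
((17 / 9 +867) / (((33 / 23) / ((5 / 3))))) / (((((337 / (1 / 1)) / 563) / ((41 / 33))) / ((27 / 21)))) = 2693.52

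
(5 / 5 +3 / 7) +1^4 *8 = 66 / 7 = 9.43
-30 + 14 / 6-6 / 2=-92 / 3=-30.67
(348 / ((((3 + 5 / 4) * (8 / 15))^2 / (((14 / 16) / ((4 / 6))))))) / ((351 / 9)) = 137025 / 60112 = 2.28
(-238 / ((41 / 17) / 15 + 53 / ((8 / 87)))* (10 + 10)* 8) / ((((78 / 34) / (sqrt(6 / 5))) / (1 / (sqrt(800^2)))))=-78608* sqrt(30) / 10921235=-0.04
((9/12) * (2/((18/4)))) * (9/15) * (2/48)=1/120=0.01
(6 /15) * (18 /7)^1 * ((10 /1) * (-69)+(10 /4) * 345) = 177.43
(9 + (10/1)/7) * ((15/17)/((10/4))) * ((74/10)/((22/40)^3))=25929600/158389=163.71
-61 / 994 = -0.06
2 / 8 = 1 / 4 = 0.25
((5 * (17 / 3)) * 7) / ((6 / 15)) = 495.83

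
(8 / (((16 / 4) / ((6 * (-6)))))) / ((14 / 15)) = -540 / 7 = -77.14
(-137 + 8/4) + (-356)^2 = 126601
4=4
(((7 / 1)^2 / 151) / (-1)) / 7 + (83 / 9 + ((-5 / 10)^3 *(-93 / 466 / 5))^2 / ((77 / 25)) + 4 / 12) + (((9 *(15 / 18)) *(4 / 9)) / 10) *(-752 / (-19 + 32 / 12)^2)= 4274807226550369 / 498834071721216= 8.57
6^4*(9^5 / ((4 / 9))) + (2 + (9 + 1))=172186896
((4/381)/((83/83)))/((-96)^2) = 1/877824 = 0.00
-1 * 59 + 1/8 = -471/8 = -58.88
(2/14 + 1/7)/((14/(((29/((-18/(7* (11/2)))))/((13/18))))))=-319/182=-1.75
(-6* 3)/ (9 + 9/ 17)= -17/ 9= -1.89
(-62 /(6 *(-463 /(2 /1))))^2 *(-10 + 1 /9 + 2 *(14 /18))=-96100 /5787963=-0.02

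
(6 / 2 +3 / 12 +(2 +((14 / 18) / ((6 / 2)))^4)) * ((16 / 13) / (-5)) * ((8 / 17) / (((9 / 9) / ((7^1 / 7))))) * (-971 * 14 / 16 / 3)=172.38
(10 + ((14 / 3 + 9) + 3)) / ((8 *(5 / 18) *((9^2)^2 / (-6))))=-8 / 729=-0.01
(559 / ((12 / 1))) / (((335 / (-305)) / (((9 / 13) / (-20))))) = 7869 / 5360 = 1.47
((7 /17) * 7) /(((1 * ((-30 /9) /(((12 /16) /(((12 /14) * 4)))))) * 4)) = -1029 /21760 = -0.05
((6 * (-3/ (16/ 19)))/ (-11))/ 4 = 171/ 352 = 0.49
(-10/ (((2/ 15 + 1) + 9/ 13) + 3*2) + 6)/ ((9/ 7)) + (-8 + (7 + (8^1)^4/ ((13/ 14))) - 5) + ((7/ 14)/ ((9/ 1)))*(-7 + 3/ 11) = 618420206/ 140283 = 4408.38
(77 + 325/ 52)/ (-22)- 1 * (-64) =5299/ 88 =60.22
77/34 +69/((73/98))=235529/2482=94.89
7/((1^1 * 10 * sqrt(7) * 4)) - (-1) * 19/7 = sqrt(7)/40 + 19/7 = 2.78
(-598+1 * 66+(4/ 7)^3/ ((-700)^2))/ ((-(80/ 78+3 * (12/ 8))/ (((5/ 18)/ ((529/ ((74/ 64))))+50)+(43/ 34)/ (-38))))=14886093465993873149/ 3094323198347500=4810.78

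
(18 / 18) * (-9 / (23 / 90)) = -810 / 23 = -35.22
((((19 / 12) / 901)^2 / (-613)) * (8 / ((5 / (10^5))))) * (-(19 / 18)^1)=0.00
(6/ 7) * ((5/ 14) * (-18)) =-270/ 49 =-5.51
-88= -88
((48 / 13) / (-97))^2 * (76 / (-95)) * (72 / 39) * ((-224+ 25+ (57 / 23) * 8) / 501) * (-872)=-0.67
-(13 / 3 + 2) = -19 / 3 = -6.33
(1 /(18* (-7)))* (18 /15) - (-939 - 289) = 128939 /105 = 1227.99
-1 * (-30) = 30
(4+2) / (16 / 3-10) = -9 / 7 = -1.29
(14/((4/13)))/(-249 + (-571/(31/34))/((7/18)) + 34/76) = -0.02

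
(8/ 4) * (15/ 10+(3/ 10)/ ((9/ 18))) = 21/ 5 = 4.20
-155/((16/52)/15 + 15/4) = -120900/2941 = -41.11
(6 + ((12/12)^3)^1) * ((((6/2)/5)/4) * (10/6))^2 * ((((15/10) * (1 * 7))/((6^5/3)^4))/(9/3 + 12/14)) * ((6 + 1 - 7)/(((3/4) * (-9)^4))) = 0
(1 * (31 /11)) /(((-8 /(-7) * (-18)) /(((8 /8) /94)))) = -217 /148896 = -0.00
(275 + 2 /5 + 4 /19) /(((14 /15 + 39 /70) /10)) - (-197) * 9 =21540891 /5947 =3622.14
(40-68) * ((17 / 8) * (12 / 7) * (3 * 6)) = -1836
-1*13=-13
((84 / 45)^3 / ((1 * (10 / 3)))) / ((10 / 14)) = 76832 / 28125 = 2.73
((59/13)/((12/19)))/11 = 1121/1716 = 0.65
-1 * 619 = -619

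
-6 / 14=-3 / 7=-0.43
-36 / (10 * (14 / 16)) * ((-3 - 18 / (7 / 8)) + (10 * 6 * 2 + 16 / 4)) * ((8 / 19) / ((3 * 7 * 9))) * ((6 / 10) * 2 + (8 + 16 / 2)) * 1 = -15.83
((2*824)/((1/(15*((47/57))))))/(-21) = -387280/399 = -970.63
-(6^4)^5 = -3656158440062976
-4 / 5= -0.80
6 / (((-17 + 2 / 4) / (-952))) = 3808 / 11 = 346.18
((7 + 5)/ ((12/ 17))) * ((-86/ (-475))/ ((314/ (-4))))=-2924/ 74575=-0.04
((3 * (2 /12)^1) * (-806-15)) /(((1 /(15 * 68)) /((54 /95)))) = -4522068 /19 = -238003.58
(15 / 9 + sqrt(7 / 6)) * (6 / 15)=sqrt(42) / 15 + 2 / 3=1.10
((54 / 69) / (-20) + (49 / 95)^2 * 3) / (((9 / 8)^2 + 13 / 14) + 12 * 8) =70580832 / 9131431825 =0.01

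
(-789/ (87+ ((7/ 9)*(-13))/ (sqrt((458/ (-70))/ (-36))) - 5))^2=183.26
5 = 5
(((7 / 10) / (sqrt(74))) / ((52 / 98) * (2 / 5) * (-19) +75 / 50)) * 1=-343 * sqrt(74) / 91834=-0.03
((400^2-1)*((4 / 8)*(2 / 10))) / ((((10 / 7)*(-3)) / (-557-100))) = 245278467 / 100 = 2452784.67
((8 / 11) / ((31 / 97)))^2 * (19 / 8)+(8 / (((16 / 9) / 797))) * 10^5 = 41704182080168 / 116281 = 358650012.30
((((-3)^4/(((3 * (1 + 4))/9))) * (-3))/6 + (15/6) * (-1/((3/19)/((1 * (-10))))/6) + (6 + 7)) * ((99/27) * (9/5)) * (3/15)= 7469/375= 19.92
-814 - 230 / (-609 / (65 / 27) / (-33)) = -4625984 / 5481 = -844.00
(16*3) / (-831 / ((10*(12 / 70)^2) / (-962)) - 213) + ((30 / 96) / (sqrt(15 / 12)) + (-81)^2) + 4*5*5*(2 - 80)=-40441590075 / 32640509 + sqrt(5) / 8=-1238.72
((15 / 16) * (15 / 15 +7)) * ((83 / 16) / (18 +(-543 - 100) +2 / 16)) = -1245 / 19996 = -0.06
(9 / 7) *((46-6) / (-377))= -360 / 2639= -0.14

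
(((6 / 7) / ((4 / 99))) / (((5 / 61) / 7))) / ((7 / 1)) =18117 / 70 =258.81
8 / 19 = 0.42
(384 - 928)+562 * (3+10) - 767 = 5995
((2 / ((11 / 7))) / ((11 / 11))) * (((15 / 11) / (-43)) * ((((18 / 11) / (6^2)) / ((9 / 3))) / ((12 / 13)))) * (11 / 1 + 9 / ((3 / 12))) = -21385 / 686796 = -0.03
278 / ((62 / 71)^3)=417.49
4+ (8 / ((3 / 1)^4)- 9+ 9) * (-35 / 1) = 0.54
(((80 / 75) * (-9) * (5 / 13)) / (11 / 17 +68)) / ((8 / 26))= -68 / 389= -0.17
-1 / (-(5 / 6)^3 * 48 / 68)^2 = -93636 / 15625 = -5.99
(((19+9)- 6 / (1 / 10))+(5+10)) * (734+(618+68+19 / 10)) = -241723 / 10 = -24172.30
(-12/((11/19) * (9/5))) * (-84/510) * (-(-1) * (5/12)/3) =1330/5049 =0.26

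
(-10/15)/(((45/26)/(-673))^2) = -612360008/6075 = -100800.00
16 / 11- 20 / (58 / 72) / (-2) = 4424 / 319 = 13.87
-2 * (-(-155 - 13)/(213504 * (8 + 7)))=-7/66720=-0.00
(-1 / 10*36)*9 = -162 / 5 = -32.40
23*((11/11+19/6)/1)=575/6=95.83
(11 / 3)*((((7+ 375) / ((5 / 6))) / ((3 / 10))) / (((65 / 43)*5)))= 722744 / 975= 741.28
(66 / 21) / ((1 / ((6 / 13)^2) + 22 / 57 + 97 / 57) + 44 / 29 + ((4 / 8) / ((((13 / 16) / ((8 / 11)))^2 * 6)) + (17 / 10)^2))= 111547250100 / 399507540859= 0.28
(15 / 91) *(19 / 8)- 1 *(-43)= 31589 / 728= 43.39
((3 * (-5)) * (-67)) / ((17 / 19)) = 19095 / 17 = 1123.24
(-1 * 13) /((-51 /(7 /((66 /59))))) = 5369 /3366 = 1.60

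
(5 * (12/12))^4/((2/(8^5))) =10240000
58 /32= 1.81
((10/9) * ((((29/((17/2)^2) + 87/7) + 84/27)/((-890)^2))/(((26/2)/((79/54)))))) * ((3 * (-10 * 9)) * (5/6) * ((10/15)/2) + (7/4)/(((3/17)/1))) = -17907456061/109340051249520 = -0.00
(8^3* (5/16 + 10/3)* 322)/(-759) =-78400/99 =-791.92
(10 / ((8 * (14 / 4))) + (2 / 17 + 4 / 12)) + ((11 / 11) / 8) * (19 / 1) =3.18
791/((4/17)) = 13447/4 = 3361.75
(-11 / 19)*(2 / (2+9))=-2 / 19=-0.11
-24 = -24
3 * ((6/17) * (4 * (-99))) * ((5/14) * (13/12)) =-19305/119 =-162.23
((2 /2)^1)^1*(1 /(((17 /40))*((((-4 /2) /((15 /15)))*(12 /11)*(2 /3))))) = -55 /34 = -1.62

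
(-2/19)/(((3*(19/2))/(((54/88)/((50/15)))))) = -27/39710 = -0.00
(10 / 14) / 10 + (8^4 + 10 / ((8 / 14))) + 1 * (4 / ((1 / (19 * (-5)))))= 3733.57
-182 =-182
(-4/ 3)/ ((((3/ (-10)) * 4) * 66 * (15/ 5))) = 5/ 891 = 0.01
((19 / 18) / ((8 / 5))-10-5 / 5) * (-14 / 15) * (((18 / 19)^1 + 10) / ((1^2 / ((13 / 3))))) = 457.83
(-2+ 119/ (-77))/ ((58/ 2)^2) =-39/ 9251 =-0.00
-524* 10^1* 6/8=-3930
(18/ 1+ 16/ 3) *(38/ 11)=2660/ 33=80.61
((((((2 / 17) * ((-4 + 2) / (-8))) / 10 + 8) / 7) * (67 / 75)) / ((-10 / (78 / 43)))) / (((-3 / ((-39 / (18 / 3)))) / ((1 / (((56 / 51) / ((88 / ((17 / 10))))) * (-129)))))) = 112969571 / 770108500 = 0.15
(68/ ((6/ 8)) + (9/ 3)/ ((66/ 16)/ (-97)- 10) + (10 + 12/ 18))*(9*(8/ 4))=14172528/ 7793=1818.62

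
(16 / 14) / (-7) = -8 / 49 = -0.16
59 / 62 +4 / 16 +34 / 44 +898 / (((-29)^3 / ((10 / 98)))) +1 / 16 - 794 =-5163824520451 / 6520252816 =-791.97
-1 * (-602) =602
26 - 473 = -447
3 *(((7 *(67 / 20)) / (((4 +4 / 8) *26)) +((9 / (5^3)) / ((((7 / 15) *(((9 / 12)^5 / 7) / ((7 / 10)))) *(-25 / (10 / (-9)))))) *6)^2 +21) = 17019011544409 / 256668750000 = 66.31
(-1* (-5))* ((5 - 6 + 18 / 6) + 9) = 55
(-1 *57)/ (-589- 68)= 19/ 219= 0.09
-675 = -675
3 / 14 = 0.21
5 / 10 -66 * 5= -659 / 2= -329.50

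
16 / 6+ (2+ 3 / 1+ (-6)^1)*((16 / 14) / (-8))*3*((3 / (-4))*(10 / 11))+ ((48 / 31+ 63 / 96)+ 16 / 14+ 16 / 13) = 6.95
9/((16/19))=10.69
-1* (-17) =17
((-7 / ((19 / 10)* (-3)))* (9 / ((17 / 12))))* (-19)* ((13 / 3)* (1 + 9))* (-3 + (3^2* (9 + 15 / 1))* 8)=-188370000 / 17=-11080588.24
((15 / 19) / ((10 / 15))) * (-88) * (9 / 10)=-1782 / 19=-93.79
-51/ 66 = -17/ 22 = -0.77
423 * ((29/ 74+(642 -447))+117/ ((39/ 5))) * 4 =13171374/ 37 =355983.08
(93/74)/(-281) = -93/20794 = -0.00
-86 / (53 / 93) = -7998 / 53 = -150.91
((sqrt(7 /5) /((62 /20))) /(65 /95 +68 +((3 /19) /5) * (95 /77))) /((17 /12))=0.00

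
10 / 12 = 0.83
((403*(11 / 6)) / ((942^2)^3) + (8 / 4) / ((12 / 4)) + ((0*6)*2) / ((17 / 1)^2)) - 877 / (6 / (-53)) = 32480166888505410032273 / 4192341644208507264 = 7747.50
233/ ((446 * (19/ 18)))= 2097/ 4237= 0.49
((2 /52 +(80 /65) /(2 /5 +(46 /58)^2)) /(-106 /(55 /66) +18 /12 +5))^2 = 482239969225 /4609725186031849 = 0.00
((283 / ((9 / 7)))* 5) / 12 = 91.71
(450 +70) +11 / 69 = 35891 / 69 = 520.16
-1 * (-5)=5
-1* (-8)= 8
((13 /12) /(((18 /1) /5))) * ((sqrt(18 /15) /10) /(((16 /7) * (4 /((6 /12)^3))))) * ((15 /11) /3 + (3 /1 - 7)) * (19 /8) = -22477 * sqrt(30) /32440320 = -0.00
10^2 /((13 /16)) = 1600 /13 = 123.08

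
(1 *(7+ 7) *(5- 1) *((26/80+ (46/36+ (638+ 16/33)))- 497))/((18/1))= 3966389/8910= 445.16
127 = 127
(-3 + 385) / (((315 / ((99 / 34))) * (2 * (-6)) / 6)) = -2101 / 1190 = -1.77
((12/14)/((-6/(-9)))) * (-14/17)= -18/17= -1.06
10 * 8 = 80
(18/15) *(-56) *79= -26544/5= -5308.80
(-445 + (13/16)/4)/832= -28467/53248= -0.53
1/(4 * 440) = 1/1760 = 0.00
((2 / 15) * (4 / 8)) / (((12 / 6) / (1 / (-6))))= -1 / 180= -0.01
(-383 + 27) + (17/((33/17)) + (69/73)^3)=-4446905006/12837561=-346.40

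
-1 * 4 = -4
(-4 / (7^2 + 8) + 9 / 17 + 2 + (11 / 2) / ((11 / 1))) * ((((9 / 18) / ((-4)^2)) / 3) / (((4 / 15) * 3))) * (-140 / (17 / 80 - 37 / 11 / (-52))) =-102513125 / 5267484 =-19.46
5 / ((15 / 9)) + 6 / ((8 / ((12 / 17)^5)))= 3.13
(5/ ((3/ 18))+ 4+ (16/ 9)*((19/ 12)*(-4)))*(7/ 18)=2149/ 243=8.84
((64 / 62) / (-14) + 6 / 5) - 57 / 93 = 557 / 1085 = 0.51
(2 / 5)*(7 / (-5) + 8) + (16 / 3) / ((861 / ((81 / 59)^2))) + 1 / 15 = 203681341 / 74928525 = 2.72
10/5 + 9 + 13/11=12.18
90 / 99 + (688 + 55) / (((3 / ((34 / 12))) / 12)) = 277912 / 33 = 8421.58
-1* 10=-10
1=1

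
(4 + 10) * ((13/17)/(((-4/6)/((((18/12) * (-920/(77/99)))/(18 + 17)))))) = 96876/119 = 814.08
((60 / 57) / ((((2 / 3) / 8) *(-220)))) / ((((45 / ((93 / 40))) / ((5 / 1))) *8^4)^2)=-0.00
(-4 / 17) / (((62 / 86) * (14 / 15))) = -0.35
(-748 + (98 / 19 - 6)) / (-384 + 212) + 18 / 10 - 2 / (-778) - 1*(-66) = 114661057 / 1589065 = 72.16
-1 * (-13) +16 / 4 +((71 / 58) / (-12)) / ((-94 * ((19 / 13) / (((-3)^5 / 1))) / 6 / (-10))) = 27.83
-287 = -287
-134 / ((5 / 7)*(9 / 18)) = -1876 / 5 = -375.20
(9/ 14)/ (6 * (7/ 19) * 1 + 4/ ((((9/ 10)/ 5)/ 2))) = 1539/ 111692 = 0.01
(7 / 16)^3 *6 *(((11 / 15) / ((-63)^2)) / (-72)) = -77 / 59719680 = -0.00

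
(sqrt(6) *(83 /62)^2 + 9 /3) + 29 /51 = 182 /51 + 6889 *sqrt(6) /3844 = 7.96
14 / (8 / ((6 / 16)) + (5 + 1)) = 21 / 41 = 0.51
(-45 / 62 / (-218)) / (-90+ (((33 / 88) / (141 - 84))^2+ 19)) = -259920 / 5542854157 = -0.00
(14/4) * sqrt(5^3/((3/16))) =70 * sqrt(15)/3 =90.37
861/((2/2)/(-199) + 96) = 24477/2729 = 8.97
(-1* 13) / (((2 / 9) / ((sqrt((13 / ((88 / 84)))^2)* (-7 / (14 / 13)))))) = 415233 / 88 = 4718.56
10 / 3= 3.33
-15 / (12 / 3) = -15 / 4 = -3.75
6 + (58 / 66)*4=314 / 33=9.52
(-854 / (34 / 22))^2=88247236 / 289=305353.76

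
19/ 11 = 1.73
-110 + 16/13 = -1414/13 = -108.77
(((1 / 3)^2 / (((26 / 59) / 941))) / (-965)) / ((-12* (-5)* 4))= -55519 / 54194400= -0.00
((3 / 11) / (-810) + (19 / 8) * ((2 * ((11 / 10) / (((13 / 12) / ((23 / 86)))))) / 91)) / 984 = 4181299 / 297327270240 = 0.00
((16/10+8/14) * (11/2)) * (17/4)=3553/70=50.76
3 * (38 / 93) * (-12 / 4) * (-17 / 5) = 1938 / 155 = 12.50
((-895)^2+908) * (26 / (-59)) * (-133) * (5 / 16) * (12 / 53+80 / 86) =4568656407315 / 268922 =16988778.93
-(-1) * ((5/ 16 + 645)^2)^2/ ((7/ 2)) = 1623537040234375/ 32768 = 49546418464.18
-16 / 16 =-1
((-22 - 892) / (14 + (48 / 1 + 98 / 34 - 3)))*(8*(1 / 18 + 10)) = -2812378 / 2367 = -1188.16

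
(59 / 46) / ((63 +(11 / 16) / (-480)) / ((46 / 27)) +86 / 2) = 151040 / 9418141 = 0.02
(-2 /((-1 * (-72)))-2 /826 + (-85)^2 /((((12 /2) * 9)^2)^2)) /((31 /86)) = -4431927397 /54432312984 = -0.08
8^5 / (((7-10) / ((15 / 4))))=-40960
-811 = -811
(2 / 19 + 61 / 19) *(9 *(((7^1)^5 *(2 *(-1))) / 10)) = -9529569 / 95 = -100311.25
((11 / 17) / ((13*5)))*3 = 33 / 1105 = 0.03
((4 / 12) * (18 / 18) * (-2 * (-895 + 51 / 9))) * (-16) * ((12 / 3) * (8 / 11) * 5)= -137981.41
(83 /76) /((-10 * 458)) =-83 /348080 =-0.00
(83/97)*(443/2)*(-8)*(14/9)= -2059064/873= -2358.61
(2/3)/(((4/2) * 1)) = 1/3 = 0.33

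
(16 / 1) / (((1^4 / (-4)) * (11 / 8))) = -512 / 11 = -46.55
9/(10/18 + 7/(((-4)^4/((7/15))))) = 103680/6547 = 15.84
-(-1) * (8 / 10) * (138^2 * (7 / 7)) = 76176 / 5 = 15235.20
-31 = -31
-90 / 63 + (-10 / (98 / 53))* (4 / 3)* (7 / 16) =-55 / 12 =-4.58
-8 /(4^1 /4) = -8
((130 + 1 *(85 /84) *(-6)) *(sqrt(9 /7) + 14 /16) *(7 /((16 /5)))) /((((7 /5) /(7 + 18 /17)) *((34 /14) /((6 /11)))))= 124789875 /406912 + 53481375 *sqrt(7) /356048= 704.09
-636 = -636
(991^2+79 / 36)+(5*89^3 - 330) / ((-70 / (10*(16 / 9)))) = 86968.27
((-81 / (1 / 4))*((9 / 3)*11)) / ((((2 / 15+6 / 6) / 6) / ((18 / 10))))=-1732104 / 17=-101888.47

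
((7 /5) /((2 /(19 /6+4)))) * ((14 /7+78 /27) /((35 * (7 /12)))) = 1892 /1575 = 1.20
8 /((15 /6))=16 /5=3.20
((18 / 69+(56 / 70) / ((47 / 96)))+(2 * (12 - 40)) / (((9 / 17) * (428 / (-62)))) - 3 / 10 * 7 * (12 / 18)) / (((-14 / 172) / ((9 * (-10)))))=14161139260 / 809669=17490.04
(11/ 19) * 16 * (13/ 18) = 1144/ 171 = 6.69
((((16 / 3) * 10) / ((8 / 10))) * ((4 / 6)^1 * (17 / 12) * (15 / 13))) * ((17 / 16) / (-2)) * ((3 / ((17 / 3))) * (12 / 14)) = -6375 / 364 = -17.51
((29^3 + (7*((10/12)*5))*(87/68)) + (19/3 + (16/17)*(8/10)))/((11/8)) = 49844141/2805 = 17769.75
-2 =-2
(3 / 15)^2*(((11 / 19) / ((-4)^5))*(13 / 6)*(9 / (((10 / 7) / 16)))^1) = -3003 / 608000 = -0.00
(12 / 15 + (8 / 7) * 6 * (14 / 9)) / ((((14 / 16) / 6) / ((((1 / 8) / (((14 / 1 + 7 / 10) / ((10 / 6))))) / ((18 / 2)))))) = 3440 / 27783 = 0.12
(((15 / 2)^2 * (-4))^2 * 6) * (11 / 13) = 3341250 / 13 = 257019.23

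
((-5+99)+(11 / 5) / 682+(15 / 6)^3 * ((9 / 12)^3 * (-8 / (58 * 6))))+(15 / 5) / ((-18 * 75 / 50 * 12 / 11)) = 2912754979 / 31069440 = 93.75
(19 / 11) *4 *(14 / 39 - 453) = -1341628 / 429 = -3127.34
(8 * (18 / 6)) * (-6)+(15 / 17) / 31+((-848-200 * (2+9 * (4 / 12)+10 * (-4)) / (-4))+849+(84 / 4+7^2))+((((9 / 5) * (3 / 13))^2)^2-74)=-17845061145593 / 9407279375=-1896.94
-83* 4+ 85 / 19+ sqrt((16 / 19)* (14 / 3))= -325.54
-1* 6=-6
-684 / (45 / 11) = -836 / 5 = -167.20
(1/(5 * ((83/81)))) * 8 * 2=1296/415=3.12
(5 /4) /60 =1 /48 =0.02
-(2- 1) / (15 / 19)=-19 / 15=-1.27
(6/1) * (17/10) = 51/5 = 10.20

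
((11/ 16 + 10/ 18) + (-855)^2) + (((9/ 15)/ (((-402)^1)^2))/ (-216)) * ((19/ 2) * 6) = 14176411797911/ 19392480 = 731026.24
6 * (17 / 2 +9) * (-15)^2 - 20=23605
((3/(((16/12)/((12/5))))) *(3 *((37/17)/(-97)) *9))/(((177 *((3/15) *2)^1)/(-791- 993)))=82.43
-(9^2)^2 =-6561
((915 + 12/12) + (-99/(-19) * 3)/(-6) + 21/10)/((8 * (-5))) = -21743/950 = -22.89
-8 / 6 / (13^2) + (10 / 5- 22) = -10144 / 507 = -20.01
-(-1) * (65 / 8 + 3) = 89 / 8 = 11.12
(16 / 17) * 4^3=1024 / 17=60.24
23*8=184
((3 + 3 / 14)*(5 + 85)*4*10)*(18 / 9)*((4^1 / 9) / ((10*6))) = 1200 / 7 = 171.43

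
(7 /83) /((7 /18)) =18 /83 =0.22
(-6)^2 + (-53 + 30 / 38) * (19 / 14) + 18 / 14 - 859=-6248 / 7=-892.57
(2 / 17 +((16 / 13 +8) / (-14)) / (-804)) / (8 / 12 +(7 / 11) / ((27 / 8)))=3646863 / 26326846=0.14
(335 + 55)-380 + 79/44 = 11.80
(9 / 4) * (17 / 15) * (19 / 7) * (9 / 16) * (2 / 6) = 2907 / 2240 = 1.30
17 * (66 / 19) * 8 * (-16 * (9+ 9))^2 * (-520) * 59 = -22841423953920 / 19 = -1202180208101.05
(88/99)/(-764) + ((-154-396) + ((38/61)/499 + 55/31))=-889257136031/1622063871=-548.23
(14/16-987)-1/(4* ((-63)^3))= -1972620781/2000376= -986.12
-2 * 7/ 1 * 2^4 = -224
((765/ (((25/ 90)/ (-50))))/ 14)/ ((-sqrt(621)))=7650 * sqrt(69)/ 161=394.69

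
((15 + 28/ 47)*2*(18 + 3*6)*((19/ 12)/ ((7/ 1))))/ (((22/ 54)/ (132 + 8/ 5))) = 1507124232/ 18095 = 83289.54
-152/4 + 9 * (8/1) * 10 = 682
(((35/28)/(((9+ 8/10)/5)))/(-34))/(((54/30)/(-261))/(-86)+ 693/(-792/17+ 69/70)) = 14098114375/11421630223052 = 0.00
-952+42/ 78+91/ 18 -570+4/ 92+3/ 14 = -28559684/ 18837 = -1516.15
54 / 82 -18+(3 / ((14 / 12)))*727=531549 / 287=1852.09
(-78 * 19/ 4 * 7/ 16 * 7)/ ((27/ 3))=-12103/ 96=-126.07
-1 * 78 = -78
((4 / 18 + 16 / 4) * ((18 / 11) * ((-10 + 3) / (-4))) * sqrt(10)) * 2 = 266 * sqrt(10) / 11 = 76.47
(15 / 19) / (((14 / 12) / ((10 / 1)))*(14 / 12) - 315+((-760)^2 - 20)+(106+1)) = 5400 / 3949225411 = 0.00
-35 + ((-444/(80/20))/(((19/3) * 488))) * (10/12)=-649595/18544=-35.03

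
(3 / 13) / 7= 3 / 91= 0.03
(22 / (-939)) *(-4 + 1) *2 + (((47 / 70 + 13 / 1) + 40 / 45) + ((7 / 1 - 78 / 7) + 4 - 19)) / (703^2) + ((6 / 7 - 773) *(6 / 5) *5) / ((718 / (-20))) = 645682775222113 / 4997950443270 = 129.19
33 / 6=11 / 2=5.50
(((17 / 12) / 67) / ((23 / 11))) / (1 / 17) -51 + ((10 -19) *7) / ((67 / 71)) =-2174461 / 18492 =-117.59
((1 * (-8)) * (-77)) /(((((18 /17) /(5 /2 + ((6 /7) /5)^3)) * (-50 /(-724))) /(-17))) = -494398931972 /1378125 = -358747.52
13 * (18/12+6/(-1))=-117/2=-58.50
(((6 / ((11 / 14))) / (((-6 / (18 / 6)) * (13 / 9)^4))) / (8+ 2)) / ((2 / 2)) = -137781 / 1570855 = -0.09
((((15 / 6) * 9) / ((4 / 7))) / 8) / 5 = 63 / 64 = 0.98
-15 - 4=-19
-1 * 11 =-11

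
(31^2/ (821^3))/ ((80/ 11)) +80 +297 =16690171866331/ 44271012880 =377.00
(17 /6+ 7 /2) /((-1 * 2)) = -19 /6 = -3.17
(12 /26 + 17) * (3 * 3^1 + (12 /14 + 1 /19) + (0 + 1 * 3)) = 389759 /1729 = 225.42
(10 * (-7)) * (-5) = 350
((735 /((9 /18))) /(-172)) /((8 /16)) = -735 /43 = -17.09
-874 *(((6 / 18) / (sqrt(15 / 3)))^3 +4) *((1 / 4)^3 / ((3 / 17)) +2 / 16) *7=-5230.12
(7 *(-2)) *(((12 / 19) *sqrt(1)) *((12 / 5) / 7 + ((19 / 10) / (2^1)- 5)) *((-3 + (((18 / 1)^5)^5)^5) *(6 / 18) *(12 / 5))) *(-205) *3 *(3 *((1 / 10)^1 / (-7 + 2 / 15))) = 11183799134056410287118844519194699731321814130191580938571194050548920995753984717677978448161705870217029680852960662410637076145260584628031152111255480132336348 / 1957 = 5714767058792238266284540000000000000000000000000000000000000000000000000000000000000000000000000000000000000000000000000000000000000000000000000000000000000000.00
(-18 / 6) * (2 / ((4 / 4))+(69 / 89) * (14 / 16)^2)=-44319 / 5696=-7.78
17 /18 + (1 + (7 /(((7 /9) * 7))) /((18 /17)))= 199 /63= 3.16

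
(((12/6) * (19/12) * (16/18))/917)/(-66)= -0.00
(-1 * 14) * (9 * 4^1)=-504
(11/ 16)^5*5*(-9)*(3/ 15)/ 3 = -483153/ 1048576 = -0.46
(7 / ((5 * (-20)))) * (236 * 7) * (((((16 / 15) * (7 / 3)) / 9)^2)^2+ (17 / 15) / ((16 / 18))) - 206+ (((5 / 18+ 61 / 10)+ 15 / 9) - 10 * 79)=-6113026579495933 / 5380840125000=-1136.07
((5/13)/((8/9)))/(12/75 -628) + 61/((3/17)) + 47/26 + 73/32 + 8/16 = 190583509/544128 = 350.25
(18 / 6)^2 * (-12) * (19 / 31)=-2052 / 31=-66.19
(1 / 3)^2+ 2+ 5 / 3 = 34 / 9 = 3.78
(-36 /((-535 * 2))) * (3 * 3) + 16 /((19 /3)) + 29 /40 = 289021 /81320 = 3.55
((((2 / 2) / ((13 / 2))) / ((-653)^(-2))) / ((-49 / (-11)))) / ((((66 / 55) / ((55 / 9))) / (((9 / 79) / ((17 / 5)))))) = 6449436125 / 2566473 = 2512.96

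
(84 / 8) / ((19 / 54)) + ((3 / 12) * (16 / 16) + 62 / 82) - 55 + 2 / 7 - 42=-65.87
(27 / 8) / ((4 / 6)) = 81 / 16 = 5.06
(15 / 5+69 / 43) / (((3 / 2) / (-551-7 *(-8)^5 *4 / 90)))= 19094108 / 645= 29603.27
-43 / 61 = -0.70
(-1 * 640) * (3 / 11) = -1920 / 11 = -174.55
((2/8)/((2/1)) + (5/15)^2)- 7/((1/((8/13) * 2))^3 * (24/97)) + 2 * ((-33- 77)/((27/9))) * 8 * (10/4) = -240309403/158184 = -1519.18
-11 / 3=-3.67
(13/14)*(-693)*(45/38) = -57915/76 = -762.04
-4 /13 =-0.31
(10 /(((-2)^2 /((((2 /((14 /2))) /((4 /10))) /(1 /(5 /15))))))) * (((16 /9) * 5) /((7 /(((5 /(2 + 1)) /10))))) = 0.13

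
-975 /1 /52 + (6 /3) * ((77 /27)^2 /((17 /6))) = -214961 /16524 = -13.01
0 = 0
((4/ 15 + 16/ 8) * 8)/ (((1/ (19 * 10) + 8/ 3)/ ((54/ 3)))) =186048/ 1523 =122.16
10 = 10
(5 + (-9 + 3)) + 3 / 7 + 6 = 5.43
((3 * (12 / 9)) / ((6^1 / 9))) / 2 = 3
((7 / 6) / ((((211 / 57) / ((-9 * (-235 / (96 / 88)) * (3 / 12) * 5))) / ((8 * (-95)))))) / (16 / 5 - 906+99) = 722.17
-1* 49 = -49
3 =3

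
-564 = -564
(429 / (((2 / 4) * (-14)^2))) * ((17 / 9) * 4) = 4862 / 147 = 33.07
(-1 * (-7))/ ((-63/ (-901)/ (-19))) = -17119/ 9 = -1902.11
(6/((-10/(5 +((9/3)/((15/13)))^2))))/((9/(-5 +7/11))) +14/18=51961/12375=4.20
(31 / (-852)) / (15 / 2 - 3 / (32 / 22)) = -124 / 18531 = -0.01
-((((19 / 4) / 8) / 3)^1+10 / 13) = -1207 / 1248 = -0.97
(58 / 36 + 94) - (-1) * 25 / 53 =91663 / 954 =96.08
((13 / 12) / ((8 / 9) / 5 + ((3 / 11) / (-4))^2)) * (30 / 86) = 1415700 / 683399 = 2.07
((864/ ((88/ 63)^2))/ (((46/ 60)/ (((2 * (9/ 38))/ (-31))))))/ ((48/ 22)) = -4822335/ 1192136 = -4.05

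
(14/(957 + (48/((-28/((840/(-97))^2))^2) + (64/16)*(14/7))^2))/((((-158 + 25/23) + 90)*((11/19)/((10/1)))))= -25236536173893814420/873470596053791416688271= -0.00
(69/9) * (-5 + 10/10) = -92/3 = -30.67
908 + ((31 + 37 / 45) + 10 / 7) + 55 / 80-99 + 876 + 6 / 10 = 8666473 / 5040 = 1719.54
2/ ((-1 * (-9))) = 2/ 9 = 0.22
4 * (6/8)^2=2.25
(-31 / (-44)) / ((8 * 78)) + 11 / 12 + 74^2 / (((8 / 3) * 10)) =28316443 / 137280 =206.27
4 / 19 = 0.21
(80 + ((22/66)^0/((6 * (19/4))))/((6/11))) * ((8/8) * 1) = 13691/171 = 80.06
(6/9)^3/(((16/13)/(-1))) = -13/54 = -0.24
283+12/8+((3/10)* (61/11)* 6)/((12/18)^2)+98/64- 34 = 483103/1760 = 274.49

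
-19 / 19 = -1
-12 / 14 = -6 / 7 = -0.86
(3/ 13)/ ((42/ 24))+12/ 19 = 1320/ 1729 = 0.76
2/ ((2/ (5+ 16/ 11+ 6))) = 137/ 11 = 12.45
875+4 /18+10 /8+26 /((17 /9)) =544825 /612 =890.24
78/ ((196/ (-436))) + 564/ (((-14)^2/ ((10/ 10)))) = -8361/ 49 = -170.63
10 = 10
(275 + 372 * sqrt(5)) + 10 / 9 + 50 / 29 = 72515 / 261 + 372 * sqrt(5) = 1109.65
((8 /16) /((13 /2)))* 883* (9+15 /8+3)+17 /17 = 943.43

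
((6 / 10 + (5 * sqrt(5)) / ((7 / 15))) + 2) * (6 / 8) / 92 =39 / 1840 + 225 * sqrt(5) / 2576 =0.22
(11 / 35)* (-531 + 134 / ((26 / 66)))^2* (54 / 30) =609380739 / 29575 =20604.59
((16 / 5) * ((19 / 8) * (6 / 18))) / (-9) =-38 / 135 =-0.28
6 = 6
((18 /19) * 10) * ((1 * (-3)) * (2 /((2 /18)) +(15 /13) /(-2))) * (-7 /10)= 85617 /247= 346.63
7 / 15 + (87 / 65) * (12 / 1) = 3223 / 195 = 16.53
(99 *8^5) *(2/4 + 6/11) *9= 30523392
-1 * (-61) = 61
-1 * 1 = -1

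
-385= -385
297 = 297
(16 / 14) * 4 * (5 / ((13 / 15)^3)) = 540000 / 15379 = 35.11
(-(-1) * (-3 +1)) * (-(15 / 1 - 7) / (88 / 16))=32 / 11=2.91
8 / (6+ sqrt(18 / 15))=40 / 29 - 4*sqrt(30) / 87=1.13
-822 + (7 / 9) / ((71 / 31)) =-525041 / 639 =-821.66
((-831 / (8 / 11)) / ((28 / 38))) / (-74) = 173679 / 8288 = 20.96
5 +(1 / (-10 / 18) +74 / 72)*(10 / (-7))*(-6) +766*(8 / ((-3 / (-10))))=428926 / 21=20425.05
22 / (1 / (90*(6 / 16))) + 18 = 1521 / 2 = 760.50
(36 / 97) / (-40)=-9 / 970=-0.01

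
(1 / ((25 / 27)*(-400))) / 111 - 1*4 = -4.00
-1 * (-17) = 17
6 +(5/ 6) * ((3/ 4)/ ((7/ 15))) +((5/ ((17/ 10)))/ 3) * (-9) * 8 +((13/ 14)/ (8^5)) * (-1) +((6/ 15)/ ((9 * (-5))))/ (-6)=-332946155191/ 5264179200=-63.25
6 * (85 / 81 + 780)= 126530 / 27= 4686.30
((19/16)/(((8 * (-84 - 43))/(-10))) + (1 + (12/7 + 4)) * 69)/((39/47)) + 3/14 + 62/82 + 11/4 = 51133743071/90976704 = 562.05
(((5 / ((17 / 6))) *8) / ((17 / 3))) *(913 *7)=4601520 / 289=15922.21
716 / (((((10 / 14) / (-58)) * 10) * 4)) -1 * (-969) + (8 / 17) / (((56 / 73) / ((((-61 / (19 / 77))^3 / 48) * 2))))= -386642.92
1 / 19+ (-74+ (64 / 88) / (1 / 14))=-13327 / 209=-63.77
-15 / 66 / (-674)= 5 / 14828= 0.00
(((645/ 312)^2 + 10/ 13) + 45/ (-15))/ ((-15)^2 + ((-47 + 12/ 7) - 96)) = 154679/ 6338176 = 0.02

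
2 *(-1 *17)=-34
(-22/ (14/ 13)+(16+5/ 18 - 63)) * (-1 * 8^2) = 270752/ 63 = 4297.65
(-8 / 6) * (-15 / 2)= 10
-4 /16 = -1 /4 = -0.25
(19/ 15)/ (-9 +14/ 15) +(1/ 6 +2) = 1459/ 726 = 2.01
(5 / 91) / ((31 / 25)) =125 / 2821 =0.04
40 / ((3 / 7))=93.33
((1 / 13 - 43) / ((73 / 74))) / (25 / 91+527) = -48174 / 583781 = -0.08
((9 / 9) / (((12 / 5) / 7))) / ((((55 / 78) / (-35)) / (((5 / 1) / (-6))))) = 15925 / 132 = 120.64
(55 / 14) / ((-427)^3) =-55 / 1089962762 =-0.00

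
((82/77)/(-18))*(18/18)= -41/693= -0.06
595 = 595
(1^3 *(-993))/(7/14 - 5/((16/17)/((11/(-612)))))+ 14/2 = -569567/343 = -1660.55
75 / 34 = 2.21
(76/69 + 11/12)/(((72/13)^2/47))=4424251/1430784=3.09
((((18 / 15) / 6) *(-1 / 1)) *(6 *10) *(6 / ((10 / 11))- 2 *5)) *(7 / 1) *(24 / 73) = 34272 / 365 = 93.90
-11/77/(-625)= 0.00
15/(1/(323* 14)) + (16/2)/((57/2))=3866326/57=67830.28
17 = 17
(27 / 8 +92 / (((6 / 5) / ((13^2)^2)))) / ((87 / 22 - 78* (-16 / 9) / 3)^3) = 16997154837993 / 980626475375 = 17.33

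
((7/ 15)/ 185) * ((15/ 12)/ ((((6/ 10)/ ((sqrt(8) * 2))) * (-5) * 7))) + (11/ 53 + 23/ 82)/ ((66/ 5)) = 3535/ 95612-sqrt(2)/ 1665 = 0.04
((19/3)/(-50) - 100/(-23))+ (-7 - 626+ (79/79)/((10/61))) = -1074121/1725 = -622.68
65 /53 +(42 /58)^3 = 1.61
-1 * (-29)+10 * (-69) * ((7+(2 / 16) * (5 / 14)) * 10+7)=-1495453 / 28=-53409.04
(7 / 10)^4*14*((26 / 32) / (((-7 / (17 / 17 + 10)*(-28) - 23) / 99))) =-79312233 / 1520000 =-52.18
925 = 925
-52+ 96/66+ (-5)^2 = -281/11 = -25.55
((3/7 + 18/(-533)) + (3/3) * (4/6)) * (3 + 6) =35643/3731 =9.55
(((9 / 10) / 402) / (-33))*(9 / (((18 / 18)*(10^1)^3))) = -9 / 14740000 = -0.00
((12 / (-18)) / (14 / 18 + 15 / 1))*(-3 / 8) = 9 / 568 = 0.02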